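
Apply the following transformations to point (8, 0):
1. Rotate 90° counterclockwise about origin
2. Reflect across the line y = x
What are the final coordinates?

Step 1: Rotate 90° → (0, 8)
Step 2: Reflect across line y = x → (8, 0)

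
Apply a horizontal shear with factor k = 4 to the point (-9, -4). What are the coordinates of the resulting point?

Shear matrix for horizontal shear with factor k = 4:
[[1, 4], [0, 1]]
Result: (-9, -4) → (-25, -4)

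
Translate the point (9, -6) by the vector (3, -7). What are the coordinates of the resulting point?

Translation by (3, -7) (homogeneous matrix [[1, 0, 3], [0, 1, -7], [0, 0, 1]]):
x' = 9 + 3 = 12
y' = -6 + -7 = -13
Result: (12, -13)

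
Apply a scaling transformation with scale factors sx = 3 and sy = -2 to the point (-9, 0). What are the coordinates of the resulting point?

Scaling matrix:
[[3, 0], [0, -2]]
Result: (-9 × 3, 0 × -2) = (-27, 0)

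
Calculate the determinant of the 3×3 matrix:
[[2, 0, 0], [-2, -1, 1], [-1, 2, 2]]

Expansion along first row:
det = 2·det([[-1,1],[2,2]]) - 0·det([[-2,1],[-1,2]]) + 0·det([[-2,-1],[-1,2]])
    = 2·(-1·2 - 1·2) - 0·(-2·2 - 1·-1) + 0·(-2·2 - -1·-1)
    = 2·-4 - 0·-3 + 0·-5
    = -8 + 0 + 0 = -8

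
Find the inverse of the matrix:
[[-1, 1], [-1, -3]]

For [[a,b],[c,d]], inverse = (1/det)·[[d,-b],[-c,a]]
det = (-1)(-3) - (1)(-1) = 3 - -1 = 4
Inverse = (1/4)·[[-3, -1], [1, -1]]
= [[-3/4, -1/4], [1/4, -1/4]]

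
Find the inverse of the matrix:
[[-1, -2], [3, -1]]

For [[a,b],[c,d]], inverse = (1/det)·[[d,-b],[-c,a]]
det = (-1)(-1) - (-2)(3) = 1 - -6 = 7
Inverse = (1/7)·[[-1, 2], [-3, -1]]
= [[-1/7, 2/7], [-3/7, -1/7]]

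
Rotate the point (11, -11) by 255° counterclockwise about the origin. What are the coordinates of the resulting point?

Rotation matrix for 255°: [[cos 255°, -sin 255°], [sin 255°, cos 255°]] ≈ [[-0.258819, 0.965926], [-0.965926, -0.258819]]
[[-0.258819, 0.965926], [-0.965926, -0.258819]] × [11, -11]ᵀ ≈ [-13.4722, -7.7782]ᵀ
Result: (-13.4722, -7.7782)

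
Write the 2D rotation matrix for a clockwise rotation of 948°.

Rotation matrix formula: [[cos θ, -sin θ], [sin θ, cos θ]]
A clockwise rotation by 948° is equivalent to a counterclockwise rotation by -948°.
For θ = -948°:
cos(-948°) = -0.6691
sin(-948°) = 0.7431
Result: [[-0.6691, -0.7431], [0.7431, -0.6691]]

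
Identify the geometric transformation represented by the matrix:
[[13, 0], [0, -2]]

This matrix represents: non-uniform scaling by sx = 13, sy = -2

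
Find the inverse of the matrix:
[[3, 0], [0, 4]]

For [[a,b],[c,d]], inverse = (1/det)·[[d,-b],[-c,a]]
det = (3)(4) - (0)(0) = 12 - 0 = 12
Inverse = (1/12)·[[4, 0], [0, 3]]
= [[1/3, 0], [0, 1/4]]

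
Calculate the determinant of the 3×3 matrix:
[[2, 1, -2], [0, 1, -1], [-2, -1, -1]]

Expansion along first row:
det = 2·det([[1,-1],[-1,-1]]) - 1·det([[0,-1],[-2,-1]]) + -2·det([[0,1],[-2,-1]])
    = 2·(1·-1 - -1·-1) - 1·(0·-1 - -1·-2) + -2·(0·-1 - 1·-2)
    = 2·-2 - 1·-2 + -2·2
    = -4 + 2 + -4 = -6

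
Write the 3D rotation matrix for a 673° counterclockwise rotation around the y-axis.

Rotation matrix for counterclockwise 673° around y-axis:
cos(673°) = 0.6820, sin(673°) = -0.7314
Result: [[0.6820, 0, -0.7314], [0, 1, 0], [0.7314, 0, 0.6820]]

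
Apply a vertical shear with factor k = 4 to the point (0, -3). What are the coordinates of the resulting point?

Shear matrix for vertical shear with factor k = 4:
[[1, 0], [4, 1]]
Result: (0, -3) → (0, -3)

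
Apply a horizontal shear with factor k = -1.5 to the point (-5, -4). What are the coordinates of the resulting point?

Shear matrix for horizontal shear with factor k = -1.5:
[[1, -1.50], [0, 1]]
Result: (-5, -4) → (1, -4)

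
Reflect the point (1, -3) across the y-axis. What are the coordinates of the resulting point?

Reflection across y-axis: (1, -3) → (-1, -3)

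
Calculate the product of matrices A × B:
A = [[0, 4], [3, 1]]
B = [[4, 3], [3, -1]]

Matrix multiplication:
C[0][0] = 0×4 + 4×3 = 12
C[0][1] = 0×3 + 4×-1 = -4
C[1][0] = 3×4 + 1×3 = 15
C[1][1] = 3×3 + 1×-1 = 8
Result: [[12, -4], [15, 8]]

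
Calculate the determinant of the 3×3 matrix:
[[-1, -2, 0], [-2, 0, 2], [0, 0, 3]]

Expansion along first row:
det = -1·det([[0,2],[0,3]]) - -2·det([[-2,2],[0,3]]) + 0·det([[-2,0],[0,0]])
    = -1·(0·3 - 2·0) - -2·(-2·3 - 2·0) + 0·(-2·0 - 0·0)
    = -1·0 - -2·-6 + 0·0
    = 0 + -12 + 0 = -12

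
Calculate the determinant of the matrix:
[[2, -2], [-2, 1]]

For a 2×2 matrix [[a, b], [c, d]], det = ad - bc
det = (2)(1) - (-2)(-2) = 2 - 4 = -2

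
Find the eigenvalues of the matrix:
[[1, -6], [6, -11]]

Characteristic equation: det(A - λI) = 0
λ² - (trace)λ + (det) = 0
trace = 1 + -11 = -10, det = (1)(-11) - (-6)(6) = 25
λ² - (-10)λ + (25) = 0
λ = (-10 ± √((-10)² - 4·(25))) / 2 = (-10 ± √0) / 2
Solving: λ = -5, -5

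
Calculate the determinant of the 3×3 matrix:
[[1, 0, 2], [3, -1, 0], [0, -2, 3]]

Expansion along first row:
det = 1·det([[-1,0],[-2,3]]) - 0·det([[3,0],[0,3]]) + 2·det([[3,-1],[0,-2]])
    = 1·(-1·3 - 0·-2) - 0·(3·3 - 0·0) + 2·(3·-2 - -1·0)
    = 1·-3 - 0·9 + 2·-6
    = -3 + 0 + -12 = -15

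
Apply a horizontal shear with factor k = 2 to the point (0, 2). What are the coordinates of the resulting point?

Shear matrix for horizontal shear with factor k = 2:
[[1, 2], [0, 1]]
Result: (0, 2) → (4, 2)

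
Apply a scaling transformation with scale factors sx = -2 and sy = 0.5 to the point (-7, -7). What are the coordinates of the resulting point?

Scaling matrix:
[[-2, 0], [0, 0.50]]
Result: (-7 × -2, -7 × 0.5) = (14, -3.5)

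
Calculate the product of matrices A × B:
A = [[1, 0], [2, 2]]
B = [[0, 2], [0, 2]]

Matrix multiplication:
C[0][0] = 1×0 + 0×0 = 0
C[0][1] = 1×2 + 0×2 = 2
C[1][0] = 2×0 + 2×0 = 0
C[1][1] = 2×2 + 2×2 = 8
Result: [[0, 2], [0, 8]]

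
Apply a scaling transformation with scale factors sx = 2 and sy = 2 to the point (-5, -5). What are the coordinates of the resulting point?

Scaling matrix:
[[2, 0], [0, 2]]
Result: (-5 × 2, -5 × 2) = (-10, -10)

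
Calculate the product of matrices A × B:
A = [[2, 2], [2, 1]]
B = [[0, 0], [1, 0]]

Matrix multiplication:
C[0][0] = 2×0 + 2×1 = 2
C[0][1] = 2×0 + 2×0 = 0
C[1][0] = 2×0 + 1×1 = 1
C[1][1] = 2×0 + 1×0 = 0
Result: [[2, 0], [1, 0]]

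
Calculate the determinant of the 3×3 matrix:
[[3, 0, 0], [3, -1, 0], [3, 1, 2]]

Expansion along first row:
det = 3·det([[-1,0],[1,2]]) - 0·det([[3,0],[3,2]]) + 0·det([[3,-1],[3,1]])
    = 3·(-1·2 - 0·1) - 0·(3·2 - 0·3) + 0·(3·1 - -1·3)
    = 3·-2 - 0·6 + 0·6
    = -6 + 0 + 0 = -6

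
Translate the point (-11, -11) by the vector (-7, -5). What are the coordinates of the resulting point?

Translation by (-7, -5) (homogeneous matrix [[1, 0, -7], [0, 1, -5], [0, 0, 1]]):
x' = -11 + -7 = -18
y' = -11 + -5 = -16
Result: (-18, -16)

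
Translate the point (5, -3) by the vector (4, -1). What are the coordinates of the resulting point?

Translation by (4, -1) (homogeneous matrix [[1, 0, 4], [0, 1, -1], [0, 0, 1]]):
x' = 5 + 4 = 9
y' = -3 + -1 = -4
Result: (9, -4)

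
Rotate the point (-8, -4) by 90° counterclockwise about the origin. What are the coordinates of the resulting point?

Rotation matrix for 90°: [[cos 90°, -sin 90°], [sin 90°, cos 90°]] = [[0, -1], [1, 0]]
[[0, -1], [1, 0]] × [-8, -4]ᵀ = [4, -8]ᵀ
Result: (4, -8)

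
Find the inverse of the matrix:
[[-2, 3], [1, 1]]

For [[a,b],[c,d]], inverse = (1/det)·[[d,-b],[-c,a]]
det = (-2)(1) - (3)(1) = -2 - 3 = -5
Inverse = (1/-5)·[[1, -3], [-1, -2]]
= [[-1/5, 3/5], [1/5, 2/5]]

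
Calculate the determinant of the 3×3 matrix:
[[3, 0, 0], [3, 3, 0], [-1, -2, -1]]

Expansion along first row:
det = 3·det([[3,0],[-2,-1]]) - 0·det([[3,0],[-1,-1]]) + 0·det([[3,3],[-1,-2]])
    = 3·(3·-1 - 0·-2) - 0·(3·-1 - 0·-1) + 0·(3·-2 - 3·-1)
    = 3·-3 - 0·-3 + 0·-3
    = -9 + 0 + 0 = -9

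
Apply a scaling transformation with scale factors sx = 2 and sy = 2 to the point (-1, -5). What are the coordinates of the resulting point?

Scaling matrix:
[[2, 0], [0, 2]]
Result: (-1 × 2, -5 × 2) = (-2, -10)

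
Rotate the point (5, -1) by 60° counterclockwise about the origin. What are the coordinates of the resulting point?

Rotation matrix for 60°: [[cos 60°, -sin 60°], [sin 60°, cos 60°]] ≈ [[0.500000, -0.866025], [0.866025, 0.500000]]
[[0.500000, -0.866025], [0.866025, 0.500000]] × [5, -1]ᵀ ≈ [3.3660, 3.8301]ᵀ
Result: (3.3660, 3.8301)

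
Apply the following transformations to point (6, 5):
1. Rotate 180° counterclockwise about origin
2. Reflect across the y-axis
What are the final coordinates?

Step 1: Rotate 180° → (-6, -5)
Step 2: Reflect across y-axis → (6, -5)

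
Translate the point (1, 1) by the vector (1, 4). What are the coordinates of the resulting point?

Translation by (1, 4) (homogeneous matrix [[1, 0, 1], [0, 1, 4], [0, 0, 1]]):
x' = 1 + 1 = 2
y' = 1 + 4 = 5
Result: (2, 5)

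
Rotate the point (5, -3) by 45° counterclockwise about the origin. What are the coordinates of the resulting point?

Rotation matrix for 45°: [[cos 45°, -sin 45°], [sin 45°, cos 45°]] ≈ [[0.707107, -0.707107], [0.707107, 0.707107]]
[[0.707107, -0.707107], [0.707107, 0.707107]] × [5, -3]ᵀ ≈ [5.6569, 1.4142]ᵀ
Result: (5.6569, 1.4142)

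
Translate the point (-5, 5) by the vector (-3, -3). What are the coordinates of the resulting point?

Translation by (-3, -3) (homogeneous matrix [[1, 0, -3], [0, 1, -3], [0, 0, 1]]):
x' = -5 + -3 = -8
y' = 5 + -3 = 2
Result: (-8, 2)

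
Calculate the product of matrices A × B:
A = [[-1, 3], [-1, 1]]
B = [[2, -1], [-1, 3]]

Matrix multiplication:
C[0][0] = -1×2 + 3×-1 = -5
C[0][1] = -1×-1 + 3×3 = 10
C[1][0] = -1×2 + 1×-1 = -3
C[1][1] = -1×-1 + 1×3 = 4
Result: [[-5, 10], [-3, 4]]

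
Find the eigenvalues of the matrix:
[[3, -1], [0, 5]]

Characteristic equation: det(A - λI) = 0
λ² - (trace)λ + (det) = 0
trace = 3 + 5 = 8, det = (3)(5) - (-1)(0) = 15
λ² - (8)λ + (15) = 0
λ = (8 ± √((8)² - 4·(15))) / 2 = (8 ± √4) / 2
Solving: λ = 3, 5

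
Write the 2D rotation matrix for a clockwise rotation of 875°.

Rotation matrix formula: [[cos θ, -sin θ], [sin θ, cos θ]]
A clockwise rotation by 875° is equivalent to a counterclockwise rotation by -875°.
For θ = -875°:
cos(-875°) = -0.9063
sin(-875°) = -0.4226
Result: [[-0.9063, 0.4226], [-0.4226, -0.9063]]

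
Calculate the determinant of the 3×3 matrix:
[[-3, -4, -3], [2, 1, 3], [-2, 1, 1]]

Expansion along first row:
det = -3·det([[1,3],[1,1]]) - -4·det([[2,3],[-2,1]]) + -3·det([[2,1],[-2,1]])
    = -3·(1·1 - 3·1) - -4·(2·1 - 3·-2) + -3·(2·1 - 1·-2)
    = -3·-2 - -4·8 + -3·4
    = 6 + 32 + -12 = 26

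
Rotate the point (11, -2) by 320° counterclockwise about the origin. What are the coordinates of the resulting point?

Rotation matrix for 320°: [[cos 320°, -sin 320°], [sin 320°, cos 320°]] ≈ [[0.766044, 0.642788], [-0.642788, 0.766044]]
[[0.766044, 0.642788], [-0.642788, 0.766044]] × [11, -2]ᵀ ≈ [7.1409, -8.6028]ᵀ
Result: (7.1409, -8.6028)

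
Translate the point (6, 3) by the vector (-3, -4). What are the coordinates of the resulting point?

Translation by (-3, -4) (homogeneous matrix [[1, 0, -3], [0, 1, -4], [0, 0, 1]]):
x' = 6 + -3 = 3
y' = 3 + -4 = -1
Result: (3, -1)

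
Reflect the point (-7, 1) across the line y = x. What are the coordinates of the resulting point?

Reflection across line y = x: (-7, 1) → (1, -7)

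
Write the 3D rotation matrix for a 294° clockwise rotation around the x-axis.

Rotation matrix for clockwise 294° around x-axis:
A clockwise rotation by 294° is a counterclockwise rotation by -294°.
cos(-294°) = 0.4067, sin(-294°) = 0.9135
Result: [[1, 0, 0], [0, 0.4067, -0.9135], [0, 0.9135, 0.4067]]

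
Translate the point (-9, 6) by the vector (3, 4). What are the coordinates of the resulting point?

Translation by (3, 4) (homogeneous matrix [[1, 0, 3], [0, 1, 4], [0, 0, 1]]):
x' = -9 + 3 = -6
y' = 6 + 4 = 10
Result: (-6, 10)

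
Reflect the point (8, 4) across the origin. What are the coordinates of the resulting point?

Reflection across origin: (8, 4) → (-8, -4)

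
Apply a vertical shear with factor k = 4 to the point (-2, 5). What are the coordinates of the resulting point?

Shear matrix for vertical shear with factor k = 4:
[[1, 0], [4, 1]]
Result: (-2, 5) → (-2, -3)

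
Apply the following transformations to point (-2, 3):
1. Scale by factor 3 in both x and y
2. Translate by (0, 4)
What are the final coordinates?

Step 1: Scale (-2, 3) by 3 → (-6, 9)
Step 2: Translate by (0, 4) → (-6, 13)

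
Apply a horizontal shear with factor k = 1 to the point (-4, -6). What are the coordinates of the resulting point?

Shear matrix for horizontal shear with factor k = 1:
[[1, 1], [0, 1]]
Result: (-4, -6) → (-10, -6)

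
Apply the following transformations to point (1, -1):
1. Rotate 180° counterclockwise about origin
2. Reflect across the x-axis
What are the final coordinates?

Step 1: Rotate 180° → (-1, 1)
Step 2: Reflect across x-axis → (-1, -1)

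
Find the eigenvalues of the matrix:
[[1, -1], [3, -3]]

Characteristic equation: det(A - λI) = 0
λ² - (trace)λ + (det) = 0
trace = 1 + -3 = -2, det = (1)(-3) - (-1)(3) = 0
λ² - (-2)λ + (0) = 0
λ = (-2 ± √((-2)² - 4·(0))) / 2 = (-2 ± √4) / 2
Solving: λ = -2, 0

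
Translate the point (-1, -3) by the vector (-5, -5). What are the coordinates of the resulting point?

Translation by (-5, -5) (homogeneous matrix [[1, 0, -5], [0, 1, -5], [0, 0, 1]]):
x' = -1 + -5 = -6
y' = -3 + -5 = -8
Result: (-6, -8)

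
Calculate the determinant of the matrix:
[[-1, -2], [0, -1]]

For a 2×2 matrix [[a, b], [c, d]], det = ad - bc
det = (-1)(-1) - (-2)(0) = 1 - 0 = 1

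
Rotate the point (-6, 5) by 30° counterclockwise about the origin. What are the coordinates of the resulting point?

Rotation matrix for 30°: [[cos 30°, -sin 30°], [sin 30°, cos 30°]] ≈ [[0.866025, -0.500000], [0.500000, 0.866025]]
[[0.866025, -0.500000], [0.500000, 0.866025]] × [-6, 5]ᵀ ≈ [-7.6962, 1.3301]ᵀ
Result: (-7.6962, 1.3301)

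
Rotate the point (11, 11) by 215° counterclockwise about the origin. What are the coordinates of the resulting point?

Rotation matrix for 215°: [[cos 215°, -sin 215°], [sin 215°, cos 215°]] ≈ [[-0.819152, 0.573576], [-0.573576, -0.819152]]
[[-0.819152, 0.573576], [-0.573576, -0.819152]] × [11, 11]ᵀ ≈ [-2.7013, -15.3200]ᵀ
Result: (-2.7013, -15.3200)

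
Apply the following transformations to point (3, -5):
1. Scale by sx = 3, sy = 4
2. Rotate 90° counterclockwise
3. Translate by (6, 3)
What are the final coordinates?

Step 1: Scale → (9, -20)
Step 2: Rotate 90° → (20, 9)
Step 3: Translate → (26, 12)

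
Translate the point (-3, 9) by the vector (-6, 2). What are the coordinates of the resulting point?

Translation by (-6, 2) (homogeneous matrix [[1, 0, -6], [0, 1, 2], [0, 0, 1]]):
x' = -3 + -6 = -9
y' = 9 + 2 = 11
Result: (-9, 11)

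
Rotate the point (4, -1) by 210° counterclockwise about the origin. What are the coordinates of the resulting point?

Rotation matrix for 210°: [[cos 210°, -sin 210°], [sin 210°, cos 210°]] ≈ [[-0.866025, 0.500000], [-0.500000, -0.866025]]
[[-0.866025, 0.500000], [-0.500000, -0.866025]] × [4, -1]ᵀ ≈ [-3.9641, -1.1340]ᵀ
Result: (-3.9641, -1.1340)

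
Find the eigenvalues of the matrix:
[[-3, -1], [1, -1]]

Characteristic equation: det(A - λI) = 0
λ² - (trace)λ + (det) = 0
trace = -3 + -1 = -4, det = (-3)(-1) - (-1)(1) = 4
λ² - (-4)λ + (4) = 0
λ = (-4 ± √((-4)² - 4·(4))) / 2 = (-4 ± √0) / 2
Solving: λ = -2, -2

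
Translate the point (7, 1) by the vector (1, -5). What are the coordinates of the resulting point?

Translation by (1, -5) (homogeneous matrix [[1, 0, 1], [0, 1, -5], [0, 0, 1]]):
x' = 7 + 1 = 8
y' = 1 + -5 = -4
Result: (8, -4)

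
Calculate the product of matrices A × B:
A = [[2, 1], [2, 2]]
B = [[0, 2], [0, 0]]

Matrix multiplication:
C[0][0] = 2×0 + 1×0 = 0
C[0][1] = 2×2 + 1×0 = 4
C[1][0] = 2×0 + 2×0 = 0
C[1][1] = 2×2 + 2×0 = 4
Result: [[0, 4], [0, 4]]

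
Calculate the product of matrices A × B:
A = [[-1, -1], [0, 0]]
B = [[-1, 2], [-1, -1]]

Matrix multiplication:
C[0][0] = -1×-1 + -1×-1 = 2
C[0][1] = -1×2 + -1×-1 = -1
C[1][0] = 0×-1 + 0×-1 = 0
C[1][1] = 0×2 + 0×-1 = 0
Result: [[2, -1], [0, 0]]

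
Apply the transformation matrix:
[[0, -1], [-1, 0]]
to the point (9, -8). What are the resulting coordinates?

Matrix multiplication:
[[0, -1], [-1, 0]] × [9, -8]ᵀ
= [(0)(9) + (-1)(-8), (-1)(9) + (0)(-8)]ᵀ
= [8, -9]ᵀ
Result: (8, -9)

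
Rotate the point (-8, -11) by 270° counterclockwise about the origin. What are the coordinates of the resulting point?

Rotation matrix for 270°: [[cos 270°, -sin 270°], [sin 270°, cos 270°]] = [[0, 1], [-1, 0]]
[[0, 1], [-1, 0]] × [-8, -11]ᵀ = [-11, 8]ᵀ
Result: (-11, 8)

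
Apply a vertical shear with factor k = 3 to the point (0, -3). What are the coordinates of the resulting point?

Shear matrix for vertical shear with factor k = 3:
[[1, 0], [3, 1]]
Result: (0, -3) → (0, -3)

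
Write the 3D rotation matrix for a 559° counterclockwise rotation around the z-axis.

Rotation matrix for counterclockwise 559° around z-axis:
cos(559°) = -0.9455, sin(559°) = -0.3256
Result: [[-0.9455, 0.3256, 0], [-0.3256, -0.9455, 0], [0, 0, 1]]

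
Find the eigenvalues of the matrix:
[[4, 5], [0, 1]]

Characteristic equation: det(A - λI) = 0
λ² - (trace)λ + (det) = 0
trace = 4 + 1 = 5, det = (4)(1) - (5)(0) = 4
λ² - (5)λ + (4) = 0
λ = (5 ± √((5)² - 4·(4))) / 2 = (5 ± √9) / 2
Solving: λ = 1, 4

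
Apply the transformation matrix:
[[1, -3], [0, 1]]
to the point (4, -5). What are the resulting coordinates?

Matrix multiplication:
[[1, -3], [0, 1]] × [4, -5]ᵀ
= [(1)(4) + (-3)(-5), (0)(4) + (1)(-5)]ᵀ
= [19, -5]ᵀ
Result: (19, -5)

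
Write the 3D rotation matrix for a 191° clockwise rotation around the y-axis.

Rotation matrix for clockwise 191° around y-axis:
A clockwise rotation by 191° is a counterclockwise rotation by -191°.
cos(-191°) = -0.9816, sin(-191°) = 0.1908
Result: [[-0.9816, 0, 0.1908], [0, 1, 0], [-0.1908, 0, -0.9816]]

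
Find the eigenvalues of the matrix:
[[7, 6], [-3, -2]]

Characteristic equation: det(A - λI) = 0
λ² - (trace)λ + (det) = 0
trace = 7 + -2 = 5, det = (7)(-2) - (6)(-3) = 4
λ² - (5)λ + (4) = 0
λ = (5 ± √((5)² - 4·(4))) / 2 = (5 ± √9) / 2
Solving: λ = 1, 4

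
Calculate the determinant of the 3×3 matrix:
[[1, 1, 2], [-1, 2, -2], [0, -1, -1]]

Expansion along first row:
det = 1·det([[2,-2],[-1,-1]]) - 1·det([[-1,-2],[0,-1]]) + 2·det([[-1,2],[0,-1]])
    = 1·(2·-1 - -2·-1) - 1·(-1·-1 - -2·0) + 2·(-1·-1 - 2·0)
    = 1·-4 - 1·1 + 2·1
    = -4 + -1 + 2 = -3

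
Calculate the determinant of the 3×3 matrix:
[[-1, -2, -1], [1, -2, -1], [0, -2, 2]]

Expansion along first row:
det = -1·det([[-2,-1],[-2,2]]) - -2·det([[1,-1],[0,2]]) + -1·det([[1,-2],[0,-2]])
    = -1·(-2·2 - -1·-2) - -2·(1·2 - -1·0) + -1·(1·-2 - -2·0)
    = -1·-6 - -2·2 + -1·-2
    = 6 + 4 + 2 = 12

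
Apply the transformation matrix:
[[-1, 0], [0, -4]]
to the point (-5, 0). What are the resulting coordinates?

Matrix multiplication:
[[-1, 0], [0, -4]] × [-5, 0]ᵀ
= [(-1)(-5) + (0)(0), (0)(-5) + (-4)(0)]ᵀ
= [5, 0]ᵀ
Result: (5, 0)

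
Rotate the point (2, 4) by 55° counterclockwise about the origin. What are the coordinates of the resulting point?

Rotation matrix for 55°: [[cos 55°, -sin 55°], [sin 55°, cos 55°]] ≈ [[0.573576, -0.819152], [0.819152, 0.573576]]
[[0.573576, -0.819152], [0.819152, 0.573576]] × [2, 4]ᵀ ≈ [-2.1295, 3.9326]ᵀ
Result: (-2.1295, 3.9326)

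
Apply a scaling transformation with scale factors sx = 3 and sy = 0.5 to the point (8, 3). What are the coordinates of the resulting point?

Scaling matrix:
[[3, 0], [0, 0.50]]
Result: (8 × 3, 3 × 0.5) = (24, 1.5)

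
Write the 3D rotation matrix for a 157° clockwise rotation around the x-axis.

Rotation matrix for clockwise 157° around x-axis:
A clockwise rotation by 157° is a counterclockwise rotation by -157°.
cos(-157°) = -0.9205, sin(-157°) = -0.3907
Result: [[1, 0, 0], [0, -0.9205, 0.3907], [0, -0.3907, -0.9205]]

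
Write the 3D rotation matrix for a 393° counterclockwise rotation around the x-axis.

Rotation matrix for counterclockwise 393° around x-axis:
cos(393°) = 0.8387, sin(393°) = 0.5446
Result: [[1, 0, 0], [0, 0.8387, -0.5446], [0, 0.5446, 0.8387]]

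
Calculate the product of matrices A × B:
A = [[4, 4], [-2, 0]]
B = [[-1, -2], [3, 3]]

Matrix multiplication:
C[0][0] = 4×-1 + 4×3 = 8
C[0][1] = 4×-2 + 4×3 = 4
C[1][0] = -2×-1 + 0×3 = 2
C[1][1] = -2×-2 + 0×3 = 4
Result: [[8, 4], [2, 4]]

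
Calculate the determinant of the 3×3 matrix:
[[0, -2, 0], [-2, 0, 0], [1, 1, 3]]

Expansion along first row:
det = 0·det([[0,0],[1,3]]) - -2·det([[-2,0],[1,3]]) + 0·det([[-2,0],[1,1]])
    = 0·(0·3 - 0·1) - -2·(-2·3 - 0·1) + 0·(-2·1 - 0·1)
    = 0·0 - -2·-6 + 0·-2
    = 0 + -12 + 0 = -12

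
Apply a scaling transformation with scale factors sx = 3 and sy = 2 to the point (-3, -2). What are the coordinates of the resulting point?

Scaling matrix:
[[3, 0], [0, 2]]
Result: (-3 × 3, -2 × 2) = (-9, -4)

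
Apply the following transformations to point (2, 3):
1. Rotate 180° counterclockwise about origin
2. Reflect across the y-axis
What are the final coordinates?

Step 1: Rotate 180° → (-2, -3)
Step 2: Reflect across y-axis → (2, -3)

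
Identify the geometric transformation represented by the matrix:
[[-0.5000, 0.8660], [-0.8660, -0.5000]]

This matrix represents: rotation by 240° counterclockwise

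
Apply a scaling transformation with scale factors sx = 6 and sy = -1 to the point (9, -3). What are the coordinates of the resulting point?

Scaling matrix:
[[6, 0], [0, -1]]
Result: (9 × 6, -3 × -1) = (54, 3)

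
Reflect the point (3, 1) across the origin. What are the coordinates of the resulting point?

Reflection across origin: (3, 1) → (-3, -1)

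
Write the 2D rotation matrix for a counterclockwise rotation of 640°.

Rotation matrix formula: [[cos θ, -sin θ], [sin θ, cos θ]]
For θ = 640°:
cos(640°) = 0.1736
sin(640°) = -0.9848
Result: [[0.1736, 0.9848], [-0.9848, 0.1736]]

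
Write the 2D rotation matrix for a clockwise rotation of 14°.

Rotation matrix formula: [[cos θ, -sin θ], [sin θ, cos θ]]
A clockwise rotation by 14° is equivalent to a counterclockwise rotation by -14°.
For θ = -14°:
cos(-14°) = 0.9703
sin(-14°) = -0.2419
Result: [[0.9703, 0.2419], [-0.2419, 0.9703]]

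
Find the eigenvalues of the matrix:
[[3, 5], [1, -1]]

Characteristic equation: det(A - λI) = 0
λ² - (trace)λ + (det) = 0
trace = 3 + -1 = 2, det = (3)(-1) - (5)(1) = -8
λ² - (2)λ + (-8) = 0
λ = (2 ± √((2)² - 4·(-8))) / 2 = (2 ± √36) / 2
Solving: λ = -2, 4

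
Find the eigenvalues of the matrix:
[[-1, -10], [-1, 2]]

Characteristic equation: det(A - λI) = 0
λ² - (trace)λ + (det) = 0
trace = -1 + 2 = 1, det = (-1)(2) - (-10)(-1) = -12
λ² - (1)λ + (-12) = 0
λ = (1 ± √((1)² - 4·(-12))) / 2 = (1 ± √49) / 2
Solving: λ = -3, 4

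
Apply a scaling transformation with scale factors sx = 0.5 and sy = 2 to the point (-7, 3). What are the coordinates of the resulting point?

Scaling matrix:
[[0.50, 0], [0, 2]]
Result: (-7 × 0.5, 3 × 2) = (-3.5, 6)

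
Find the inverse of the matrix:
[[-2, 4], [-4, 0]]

For [[a,b],[c,d]], inverse = (1/det)·[[d,-b],[-c,a]]
det = (-2)(0) - (4)(-4) = 0 - -16 = 16
Inverse = (1/16)·[[0, -4], [4, -2]]
= [[0, -1/4], [1/4, -1/8]]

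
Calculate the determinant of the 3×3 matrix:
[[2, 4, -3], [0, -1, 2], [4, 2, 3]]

Expansion along first row:
det = 2·det([[-1,2],[2,3]]) - 4·det([[0,2],[4,3]]) + -3·det([[0,-1],[4,2]])
    = 2·(-1·3 - 2·2) - 4·(0·3 - 2·4) + -3·(0·2 - -1·4)
    = 2·-7 - 4·-8 + -3·4
    = -14 + 32 + -12 = 6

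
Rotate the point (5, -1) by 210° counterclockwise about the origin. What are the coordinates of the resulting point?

Rotation matrix for 210°: [[cos 210°, -sin 210°], [sin 210°, cos 210°]] ≈ [[-0.866025, 0.500000], [-0.500000, -0.866025]]
[[-0.866025, 0.500000], [-0.500000, -0.866025]] × [5, -1]ᵀ ≈ [-4.8301, -1.6340]ᵀ
Result: (-4.8301, -1.6340)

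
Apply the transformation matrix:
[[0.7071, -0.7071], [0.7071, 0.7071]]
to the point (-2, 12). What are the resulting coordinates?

Matrix multiplication:
[[0.7071, -0.7071], [0.7071, 0.7071]] × [-2, 12]ᵀ
= [(0.7071)(-2) + (-0.7071)(12), (0.7071)(-2) + (0.7071)(12)]ᵀ
= [-9.8994, 7.0710]ᵀ
Result: (-9.8994, 7.0710)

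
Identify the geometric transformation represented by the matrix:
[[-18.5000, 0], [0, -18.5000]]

This matrix represents: uniform scaling by factor -18.5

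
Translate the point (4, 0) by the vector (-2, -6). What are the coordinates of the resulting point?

Translation by (-2, -6) (homogeneous matrix [[1, 0, -2], [0, 1, -6], [0, 0, 1]]):
x' = 4 + -2 = 2
y' = 0 + -6 = -6
Result: (2, -6)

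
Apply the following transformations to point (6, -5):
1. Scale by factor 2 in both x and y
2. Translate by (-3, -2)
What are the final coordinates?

Step 1: Scale (6, -5) by 2 → (12, -10)
Step 2: Translate by (-3, -2) → (9, -12)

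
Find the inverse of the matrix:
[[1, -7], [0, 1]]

For [[a,b],[c,d]], inverse = (1/det)·[[d,-b],[-c,a]]
det = (1)(1) - (-7)(0) = 1 - 0 = 1
Inverse = [[1, 7], [0, 1]]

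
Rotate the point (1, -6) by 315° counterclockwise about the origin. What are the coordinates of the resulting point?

Rotation matrix for 315°: [[cos 315°, -sin 315°], [sin 315°, cos 315°]] ≈ [[0.707107, 0.707107], [-0.707107, 0.707107]]
[[0.707107, 0.707107], [-0.707107, 0.707107]] × [1, -6]ᵀ ≈ [-3.5355, -4.9497]ᵀ
Result: (-3.5355, -4.9497)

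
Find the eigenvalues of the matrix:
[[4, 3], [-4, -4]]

Characteristic equation: det(A - λI) = 0
λ² - (trace)λ + (det) = 0
trace = 4 + -4 = 0, det = (4)(-4) - (3)(-4) = -4
λ² - (0)λ + (-4) = 0
λ = (0 ± √((0)² - 4·(-4))) / 2 = (0 ± √16) / 2
Solving: λ = -2, 2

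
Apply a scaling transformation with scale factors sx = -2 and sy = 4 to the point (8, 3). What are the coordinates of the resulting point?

Scaling matrix:
[[-2, 0], [0, 4]]
Result: (8 × -2, 3 × 4) = (-16, 12)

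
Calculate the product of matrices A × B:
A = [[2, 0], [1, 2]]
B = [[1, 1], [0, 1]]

Matrix multiplication:
C[0][0] = 2×1 + 0×0 = 2
C[0][1] = 2×1 + 0×1 = 2
C[1][0] = 1×1 + 2×0 = 1
C[1][1] = 1×1 + 2×1 = 3
Result: [[2, 2], [1, 3]]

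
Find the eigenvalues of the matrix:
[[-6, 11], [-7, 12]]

Characteristic equation: det(A - λI) = 0
λ² - (trace)λ + (det) = 0
trace = -6 + 12 = 6, det = (-6)(12) - (11)(-7) = 5
λ² - (6)λ + (5) = 0
λ = (6 ± √((6)² - 4·(5))) / 2 = (6 ± √16) / 2
Solving: λ = 1, 5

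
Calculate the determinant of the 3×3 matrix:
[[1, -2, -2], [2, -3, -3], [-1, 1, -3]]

Expansion along first row:
det = 1·det([[-3,-3],[1,-3]]) - -2·det([[2,-3],[-1,-3]]) + -2·det([[2,-3],[-1,1]])
    = 1·(-3·-3 - -3·1) - -2·(2·-3 - -3·-1) + -2·(2·1 - -3·-1)
    = 1·12 - -2·-9 + -2·-1
    = 12 + -18 + 2 = -4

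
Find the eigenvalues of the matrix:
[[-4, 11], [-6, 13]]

Characteristic equation: det(A - λI) = 0
λ² - (trace)λ + (det) = 0
trace = -4 + 13 = 9, det = (-4)(13) - (11)(-6) = 14
λ² - (9)λ + (14) = 0
λ = (9 ± √((9)² - 4·(14))) / 2 = (9 ± √25) / 2
Solving: λ = 2, 7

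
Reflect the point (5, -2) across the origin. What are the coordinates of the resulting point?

Reflection across origin: (5, -2) → (-5, 2)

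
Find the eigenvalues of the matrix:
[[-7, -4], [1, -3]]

Characteristic equation: det(A - λI) = 0
λ² - (trace)λ + (det) = 0
trace = -7 + -3 = -10, det = (-7)(-3) - (-4)(1) = 25
λ² - (-10)λ + (25) = 0
λ = (-10 ± √((-10)² - 4·(25))) / 2 = (-10 ± √0) / 2
Solving: λ = -5, -5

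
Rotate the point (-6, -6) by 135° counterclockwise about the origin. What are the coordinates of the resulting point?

Rotation matrix for 135°: [[cos 135°, -sin 135°], [sin 135°, cos 135°]] ≈ [[-0.707107, -0.707107], [0.707107, -0.707107]]
[[-0.707107, -0.707107], [0.707107, -0.707107]] × [-6, -6]ᵀ ≈ [8.4853, 0]ᵀ
Result: (8.4853, 0)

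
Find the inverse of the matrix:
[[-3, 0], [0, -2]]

For [[a,b],[c,d]], inverse = (1/det)·[[d,-b],[-c,a]]
det = (-3)(-2) - (0)(0) = 6 - 0 = 6
Inverse = (1/6)·[[-2, 0], [0, -3]]
= [[-1/3, 0], [0, -1/2]]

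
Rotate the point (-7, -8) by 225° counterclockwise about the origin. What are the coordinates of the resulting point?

Rotation matrix for 225°: [[cos 225°, -sin 225°], [sin 225°, cos 225°]] ≈ [[-0.707107, 0.707107], [-0.707107, -0.707107]]
[[-0.707107, 0.707107], [-0.707107, -0.707107]] × [-7, -8]ᵀ ≈ [-0.7071, 10.6066]ᵀ
Result: (-0.7071, 10.6066)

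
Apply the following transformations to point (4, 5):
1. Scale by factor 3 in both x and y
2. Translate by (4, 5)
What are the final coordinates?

Step 1: Scale (4, 5) by 3 → (12, 15)
Step 2: Translate by (4, 5) → (16, 20)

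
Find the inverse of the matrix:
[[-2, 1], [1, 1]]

For [[a,b],[c,d]], inverse = (1/det)·[[d,-b],[-c,a]]
det = (-2)(1) - (1)(1) = -2 - 1 = -3
Inverse = (1/-3)·[[1, -1], [-1, -2]]
= [[-1/3, 1/3], [1/3, 2/3]]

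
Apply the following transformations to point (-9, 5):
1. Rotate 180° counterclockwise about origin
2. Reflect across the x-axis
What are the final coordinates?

Step 1: Rotate 180° → (9, -5)
Step 2: Reflect across x-axis → (9, 5)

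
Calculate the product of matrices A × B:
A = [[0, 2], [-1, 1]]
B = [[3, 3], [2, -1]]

Matrix multiplication:
C[0][0] = 0×3 + 2×2 = 4
C[0][1] = 0×3 + 2×-1 = -2
C[1][0] = -1×3 + 1×2 = -1
C[1][1] = -1×3 + 1×-1 = -4
Result: [[4, -2], [-1, -4]]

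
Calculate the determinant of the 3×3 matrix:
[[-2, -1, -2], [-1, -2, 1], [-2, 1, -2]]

Expansion along first row:
det = -2·det([[-2,1],[1,-2]]) - -1·det([[-1,1],[-2,-2]]) + -2·det([[-1,-2],[-2,1]])
    = -2·(-2·-2 - 1·1) - -1·(-1·-2 - 1·-2) + -2·(-1·1 - -2·-2)
    = -2·3 - -1·4 + -2·-5
    = -6 + 4 + 10 = 8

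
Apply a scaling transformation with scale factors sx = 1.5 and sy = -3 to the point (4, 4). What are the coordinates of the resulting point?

Scaling matrix:
[[1.50, 0], [0, -3]]
Result: (4 × 1.5, 4 × -3) = (6, -12)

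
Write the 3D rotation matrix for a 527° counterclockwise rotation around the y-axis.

Rotation matrix for counterclockwise 527° around y-axis:
cos(527°) = -0.9744, sin(527°) = 0.2250
Result: [[-0.9744, 0, 0.2250], [0, 1, 0], [-0.2250, 0, -0.9744]]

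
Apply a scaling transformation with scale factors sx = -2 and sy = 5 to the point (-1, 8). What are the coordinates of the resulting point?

Scaling matrix:
[[-2, 0], [0, 5]]
Result: (-1 × -2, 8 × 5) = (2, 40)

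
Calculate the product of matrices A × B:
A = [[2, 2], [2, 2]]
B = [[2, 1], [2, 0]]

Matrix multiplication:
C[0][0] = 2×2 + 2×2 = 8
C[0][1] = 2×1 + 2×0 = 2
C[1][0] = 2×2 + 2×2 = 8
C[1][1] = 2×1 + 2×0 = 2
Result: [[8, 2], [8, 2]]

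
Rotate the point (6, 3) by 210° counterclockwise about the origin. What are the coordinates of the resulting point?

Rotation matrix for 210°: [[cos 210°, -sin 210°], [sin 210°, cos 210°]] ≈ [[-0.866025, 0.500000], [-0.500000, -0.866025]]
[[-0.866025, 0.500000], [-0.500000, -0.866025]] × [6, 3]ᵀ ≈ [-3.6962, -5.5981]ᵀ
Result: (-3.6962, -5.5981)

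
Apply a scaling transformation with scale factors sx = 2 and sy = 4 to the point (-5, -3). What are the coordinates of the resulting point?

Scaling matrix:
[[2, 0], [0, 4]]
Result: (-5 × 2, -3 × 4) = (-10, -12)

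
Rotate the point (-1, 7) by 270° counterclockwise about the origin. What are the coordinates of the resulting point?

Rotation matrix for 270°: [[cos 270°, -sin 270°], [sin 270°, cos 270°]] = [[0, 1], [-1, 0]]
[[0, 1], [-1, 0]] × [-1, 7]ᵀ = [7, 1]ᵀ
Result: (7, 1)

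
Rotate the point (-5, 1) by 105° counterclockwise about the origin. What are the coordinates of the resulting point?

Rotation matrix for 105°: [[cos 105°, -sin 105°], [sin 105°, cos 105°]] ≈ [[-0.258819, -0.965926], [0.965926, -0.258819]]
[[-0.258819, -0.965926], [0.965926, -0.258819]] × [-5, 1]ᵀ ≈ [0.3282, -5.0884]ᵀ
Result: (0.3282, -5.0884)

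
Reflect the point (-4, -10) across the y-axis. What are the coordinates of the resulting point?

Reflection across y-axis: (-4, -10) → (4, -10)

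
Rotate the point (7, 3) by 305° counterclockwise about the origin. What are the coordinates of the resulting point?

Rotation matrix for 305°: [[cos 305°, -sin 305°], [sin 305°, cos 305°]] ≈ [[0.573576, 0.819152], [-0.819152, 0.573576]]
[[0.573576, 0.819152], [-0.819152, 0.573576]] × [7, 3]ᵀ ≈ [6.4725, -4.0133]ᵀ
Result: (6.4725, -4.0133)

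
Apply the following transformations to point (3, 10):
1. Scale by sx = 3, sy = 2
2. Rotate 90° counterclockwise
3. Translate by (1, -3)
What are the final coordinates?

Step 1: Scale → (9, 20)
Step 2: Rotate 90° → (-20, 9)
Step 3: Translate → (-19, 6)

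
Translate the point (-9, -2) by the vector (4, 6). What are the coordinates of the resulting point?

Translation by (4, 6) (homogeneous matrix [[1, 0, 4], [0, 1, 6], [0, 0, 1]]):
x' = -9 + 4 = -5
y' = -2 + 6 = 4
Result: (-5, 4)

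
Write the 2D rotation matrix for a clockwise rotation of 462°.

Rotation matrix formula: [[cos θ, -sin θ], [sin θ, cos θ]]
A clockwise rotation by 462° is equivalent to a counterclockwise rotation by -462°.
For θ = -462°:
cos(-462°) = -0.2079
sin(-462°) = -0.9781
Result: [[-0.2079, 0.9781], [-0.9781, -0.2079]]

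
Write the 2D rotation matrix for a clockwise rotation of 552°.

Rotation matrix formula: [[cos θ, -sin θ], [sin θ, cos θ]]
A clockwise rotation by 552° is equivalent to a counterclockwise rotation by -552°.
For θ = -552°:
cos(-552°) = -0.9781
sin(-552°) = 0.2079
Result: [[-0.9781, -0.2079], [0.2079, -0.9781]]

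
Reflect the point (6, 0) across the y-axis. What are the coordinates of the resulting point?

Reflection across y-axis: (6, 0) → (-6, 0)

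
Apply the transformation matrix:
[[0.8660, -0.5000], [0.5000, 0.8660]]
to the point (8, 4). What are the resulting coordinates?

Matrix multiplication:
[[0.8660, -0.5000], [0.5000, 0.8660]] × [8, 4]ᵀ
= [(0.8660)(8) + (-0.5000)(4), (0.5000)(8) + (0.8660)(4)]ᵀ
= [4.9280, 7.4640]ᵀ
Result: (4.9280, 7.4640)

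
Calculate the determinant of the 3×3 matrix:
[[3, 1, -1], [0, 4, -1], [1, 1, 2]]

Expansion along first row:
det = 3·det([[4,-1],[1,2]]) - 1·det([[0,-1],[1,2]]) + -1·det([[0,4],[1,1]])
    = 3·(4·2 - -1·1) - 1·(0·2 - -1·1) + -1·(0·1 - 4·1)
    = 3·9 - 1·1 + -1·-4
    = 27 + -1 + 4 = 30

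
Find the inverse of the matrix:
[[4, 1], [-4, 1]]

For [[a,b],[c,d]], inverse = (1/det)·[[d,-b],[-c,a]]
det = (4)(1) - (1)(-4) = 4 - -4 = 8
Inverse = (1/8)·[[1, -1], [4, 4]]
= [[1/8, -1/8], [1/2, 1/2]]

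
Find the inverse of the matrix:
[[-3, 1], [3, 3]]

For [[a,b],[c,d]], inverse = (1/det)·[[d,-b],[-c,a]]
det = (-3)(3) - (1)(3) = -9 - 3 = -12
Inverse = (1/-12)·[[3, -1], [-3, -3]]
= [[-1/4, 1/12], [1/4, 1/4]]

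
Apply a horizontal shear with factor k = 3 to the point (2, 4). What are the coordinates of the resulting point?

Shear matrix for horizontal shear with factor k = 3:
[[1, 3], [0, 1]]
Result: (2, 4) → (14, 4)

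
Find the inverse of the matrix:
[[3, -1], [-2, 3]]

For [[a,b],[c,d]], inverse = (1/det)·[[d,-b],[-c,a]]
det = (3)(3) - (-1)(-2) = 9 - 2 = 7
Inverse = (1/7)·[[3, 1], [2, 3]]
= [[3/7, 1/7], [2/7, 3/7]]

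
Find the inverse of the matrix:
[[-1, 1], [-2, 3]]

For [[a,b],[c,d]], inverse = (1/det)·[[d,-b],[-c,a]]
det = (-1)(3) - (1)(-2) = -3 - -2 = -1
Inverse = (1/-1)·[[3, -1], [2, -1]]
= [[-3, 1], [-2, 1]]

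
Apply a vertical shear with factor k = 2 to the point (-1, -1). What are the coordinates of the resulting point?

Shear matrix for vertical shear with factor k = 2:
[[1, 0], [2, 1]]
Result: (-1, -1) → (-1, -3)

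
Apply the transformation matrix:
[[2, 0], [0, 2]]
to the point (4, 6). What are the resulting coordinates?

Matrix multiplication:
[[2, 0], [0, 2]] × [4, 6]ᵀ
= [(2)(4) + (0)(6), (0)(4) + (2)(6)]ᵀ
= [8, 12]ᵀ
Result: (8, 12)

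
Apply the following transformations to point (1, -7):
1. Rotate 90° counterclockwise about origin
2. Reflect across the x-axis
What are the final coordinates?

Step 1: Rotate 90° → (7, 1)
Step 2: Reflect across x-axis → (7, -1)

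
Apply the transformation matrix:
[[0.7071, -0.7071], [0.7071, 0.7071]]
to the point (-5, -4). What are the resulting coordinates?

Matrix multiplication:
[[0.7071, -0.7071], [0.7071, 0.7071]] × [-5, -4]ᵀ
= [(0.7071)(-5) + (-0.7071)(-4), (0.7071)(-5) + (0.7071)(-4)]ᵀ
= [-0.7071, -6.3639]ᵀ
Result: (-0.7071, -6.3639)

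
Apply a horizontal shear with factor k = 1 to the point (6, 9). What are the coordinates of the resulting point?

Shear matrix for horizontal shear with factor k = 1:
[[1, 1], [0, 1]]
Result: (6, 9) → (15, 9)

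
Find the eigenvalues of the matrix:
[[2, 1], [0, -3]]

Characteristic equation: det(A - λI) = 0
λ² - (trace)λ + (det) = 0
trace = 2 + -3 = -1, det = (2)(-3) - (1)(0) = -6
λ² - (-1)λ + (-6) = 0
λ = (-1 ± √((-1)² - 4·(-6))) / 2 = (-1 ± √25) / 2
Solving: λ = -3, 2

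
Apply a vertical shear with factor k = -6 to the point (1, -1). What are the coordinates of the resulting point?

Shear matrix for vertical shear with factor k = -6:
[[1, 0], [-6, 1]]
Result: (1, -1) → (1, -7)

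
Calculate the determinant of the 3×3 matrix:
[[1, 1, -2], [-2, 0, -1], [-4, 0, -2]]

Expansion along first row:
det = 1·det([[0,-1],[0,-2]]) - 1·det([[-2,-1],[-4,-2]]) + -2·det([[-2,0],[-4,0]])
    = 1·(0·-2 - -1·0) - 1·(-2·-2 - -1·-4) + -2·(-2·0 - 0·-4)
    = 1·0 - 1·0 + -2·0
    = 0 + 0 + 0 = 0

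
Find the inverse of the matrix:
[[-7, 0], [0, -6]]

For [[a,b],[c,d]], inverse = (1/det)·[[d,-b],[-c,a]]
det = (-7)(-6) - (0)(0) = 42 - 0 = 42
Inverse = (1/42)·[[-6, 0], [0, -7]]
= [[-1/7, 0], [0, -1/6]]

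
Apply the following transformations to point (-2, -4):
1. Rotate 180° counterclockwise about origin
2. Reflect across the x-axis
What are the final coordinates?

Step 1: Rotate 180° → (2, 4)
Step 2: Reflect across x-axis → (2, -4)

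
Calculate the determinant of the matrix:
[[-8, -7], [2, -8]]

For a 2×2 matrix [[a, b], [c, d]], det = ad - bc
det = (-8)(-8) - (-7)(2) = 64 - -14 = 78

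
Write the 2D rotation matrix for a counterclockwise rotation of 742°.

Rotation matrix formula: [[cos θ, -sin θ], [sin θ, cos θ]]
For θ = 742°:
cos(742°) = 0.9272
sin(742°) = 0.3746
Result: [[0.9272, -0.3746], [0.3746, 0.9272]]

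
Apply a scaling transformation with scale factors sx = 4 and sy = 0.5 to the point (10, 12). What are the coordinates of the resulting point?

Scaling matrix:
[[4, 0], [0, 0.50]]
Result: (10 × 4, 12 × 0.5) = (40, 6)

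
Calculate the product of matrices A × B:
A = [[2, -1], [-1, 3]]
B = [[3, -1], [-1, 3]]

Matrix multiplication:
C[0][0] = 2×3 + -1×-1 = 7
C[0][1] = 2×-1 + -1×3 = -5
C[1][0] = -1×3 + 3×-1 = -6
C[1][1] = -1×-1 + 3×3 = 10
Result: [[7, -5], [-6, 10]]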